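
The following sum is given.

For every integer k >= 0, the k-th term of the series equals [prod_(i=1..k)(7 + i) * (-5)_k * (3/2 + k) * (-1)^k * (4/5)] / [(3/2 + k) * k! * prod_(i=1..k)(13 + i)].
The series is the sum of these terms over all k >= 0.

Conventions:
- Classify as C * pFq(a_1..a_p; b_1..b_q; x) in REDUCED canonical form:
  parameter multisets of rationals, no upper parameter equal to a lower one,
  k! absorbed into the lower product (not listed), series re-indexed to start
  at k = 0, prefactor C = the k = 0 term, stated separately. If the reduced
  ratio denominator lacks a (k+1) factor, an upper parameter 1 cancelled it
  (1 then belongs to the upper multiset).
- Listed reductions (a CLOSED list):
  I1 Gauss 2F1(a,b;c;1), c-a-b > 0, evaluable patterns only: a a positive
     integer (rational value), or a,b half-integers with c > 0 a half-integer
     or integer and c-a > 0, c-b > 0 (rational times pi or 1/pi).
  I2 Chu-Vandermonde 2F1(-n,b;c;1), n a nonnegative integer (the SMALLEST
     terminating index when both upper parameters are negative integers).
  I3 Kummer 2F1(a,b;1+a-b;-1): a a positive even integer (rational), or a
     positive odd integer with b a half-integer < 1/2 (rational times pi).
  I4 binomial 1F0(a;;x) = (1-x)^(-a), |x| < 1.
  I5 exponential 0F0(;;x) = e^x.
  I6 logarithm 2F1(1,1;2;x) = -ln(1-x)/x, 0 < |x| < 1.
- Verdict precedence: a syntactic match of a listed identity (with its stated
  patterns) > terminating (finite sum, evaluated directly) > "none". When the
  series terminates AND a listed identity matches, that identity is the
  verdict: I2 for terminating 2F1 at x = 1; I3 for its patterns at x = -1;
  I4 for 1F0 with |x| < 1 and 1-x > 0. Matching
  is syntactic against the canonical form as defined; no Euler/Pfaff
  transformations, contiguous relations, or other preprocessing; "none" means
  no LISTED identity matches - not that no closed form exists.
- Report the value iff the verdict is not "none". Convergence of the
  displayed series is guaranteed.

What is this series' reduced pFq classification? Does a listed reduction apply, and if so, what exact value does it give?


Canonical form: C = 4/5 times 2F1 with upper {-5, 8}, lower {14}, x = -1. Verdict: Kummer (I3) matches (x = -1; c = 14 equals 1+a-b for upper {-5, 8}: listed pattern). Sum: 286/35.

The tell: with t_0 = 4/5, the running product (prefactor 4/5) telescopes to a rising factorial.
Consecutive-term ratio: r(k) = (-1) * (k-5) (k+8) / [(k+14) (k+1)] - rational; roots negated = parameters, x = (-1), C = 4/5.


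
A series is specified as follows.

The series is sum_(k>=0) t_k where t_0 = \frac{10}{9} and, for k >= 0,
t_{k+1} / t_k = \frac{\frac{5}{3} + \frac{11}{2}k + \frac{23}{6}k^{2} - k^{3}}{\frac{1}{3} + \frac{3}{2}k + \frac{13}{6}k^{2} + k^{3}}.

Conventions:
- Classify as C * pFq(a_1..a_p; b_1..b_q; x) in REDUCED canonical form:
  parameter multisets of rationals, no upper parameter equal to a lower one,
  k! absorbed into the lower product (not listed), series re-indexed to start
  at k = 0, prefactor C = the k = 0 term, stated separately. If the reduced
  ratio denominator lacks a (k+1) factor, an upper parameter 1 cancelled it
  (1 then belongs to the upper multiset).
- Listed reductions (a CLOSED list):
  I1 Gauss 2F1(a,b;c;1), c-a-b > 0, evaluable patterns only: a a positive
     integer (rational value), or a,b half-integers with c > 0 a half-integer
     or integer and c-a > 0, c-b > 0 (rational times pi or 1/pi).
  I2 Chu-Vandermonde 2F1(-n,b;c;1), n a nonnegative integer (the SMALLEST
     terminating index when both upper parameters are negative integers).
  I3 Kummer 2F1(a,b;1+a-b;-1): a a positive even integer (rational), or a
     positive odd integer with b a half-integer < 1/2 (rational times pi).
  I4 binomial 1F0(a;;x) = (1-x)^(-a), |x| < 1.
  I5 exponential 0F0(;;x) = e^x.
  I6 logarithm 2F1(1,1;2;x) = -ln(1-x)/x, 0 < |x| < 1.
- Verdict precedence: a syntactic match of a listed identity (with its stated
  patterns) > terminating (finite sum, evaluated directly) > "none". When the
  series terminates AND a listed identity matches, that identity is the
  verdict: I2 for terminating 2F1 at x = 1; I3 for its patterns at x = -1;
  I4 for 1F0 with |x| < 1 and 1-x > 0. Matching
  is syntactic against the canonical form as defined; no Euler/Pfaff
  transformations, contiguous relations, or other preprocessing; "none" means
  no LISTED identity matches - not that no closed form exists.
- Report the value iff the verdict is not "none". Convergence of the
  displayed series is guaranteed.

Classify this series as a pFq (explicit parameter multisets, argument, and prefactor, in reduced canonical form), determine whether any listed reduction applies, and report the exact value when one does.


With C = \frac{10}{9}: the canonical form is 1F0(-5; -; -1). Verdict: terminating. (-5)_k vanishes past k = 5, leaving a 6-term sum, computed directly. Exact value: \frac{320}{9}.

First insight: t_0 being \frac{10}{9}, factor the ratio over Q (C = 10/9, x = -1): negated roots = parameters.
Ratio: r(k) = -1 * (k-5) / [(k+1)] - rational; roots negated = parameters, x = -1, C = \frac{10}{9}.


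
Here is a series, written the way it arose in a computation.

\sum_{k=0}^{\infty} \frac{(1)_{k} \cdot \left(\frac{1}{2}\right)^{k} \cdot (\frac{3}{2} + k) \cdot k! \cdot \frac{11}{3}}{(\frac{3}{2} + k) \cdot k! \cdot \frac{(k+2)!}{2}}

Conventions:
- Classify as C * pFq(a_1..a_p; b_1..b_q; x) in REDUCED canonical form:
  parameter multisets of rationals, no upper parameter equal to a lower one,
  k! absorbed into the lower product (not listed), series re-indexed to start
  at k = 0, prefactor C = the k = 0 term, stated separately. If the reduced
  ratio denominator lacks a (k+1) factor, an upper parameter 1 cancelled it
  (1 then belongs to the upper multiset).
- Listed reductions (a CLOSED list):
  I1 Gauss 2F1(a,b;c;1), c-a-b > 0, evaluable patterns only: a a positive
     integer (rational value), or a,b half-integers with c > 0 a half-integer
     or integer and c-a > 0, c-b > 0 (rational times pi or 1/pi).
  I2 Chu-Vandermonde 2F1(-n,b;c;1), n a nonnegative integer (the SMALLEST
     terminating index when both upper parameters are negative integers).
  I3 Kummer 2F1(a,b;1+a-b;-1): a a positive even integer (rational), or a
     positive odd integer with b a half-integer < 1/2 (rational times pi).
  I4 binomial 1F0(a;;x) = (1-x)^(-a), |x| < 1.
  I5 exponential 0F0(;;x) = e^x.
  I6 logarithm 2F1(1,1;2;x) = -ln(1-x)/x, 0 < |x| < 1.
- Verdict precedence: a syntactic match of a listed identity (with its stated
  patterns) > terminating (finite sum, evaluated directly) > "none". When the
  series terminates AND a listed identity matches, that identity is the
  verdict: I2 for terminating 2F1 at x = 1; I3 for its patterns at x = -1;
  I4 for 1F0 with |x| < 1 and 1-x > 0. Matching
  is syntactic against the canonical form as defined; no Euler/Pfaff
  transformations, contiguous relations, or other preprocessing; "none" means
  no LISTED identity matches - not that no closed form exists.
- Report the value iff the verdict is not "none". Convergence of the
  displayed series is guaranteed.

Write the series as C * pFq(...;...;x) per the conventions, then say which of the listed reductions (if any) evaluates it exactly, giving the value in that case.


Reduced: x = \frac{1}{2}, 2F1, upper = {1, 1}, lower = {3}, C = \frac{11}{3}. Verdict: none (x = \frac{1}{2}): each listed identity misses the multisets {1, 1} ; {3}.

The tell: x = \frac{1}{2} and striking the common factor k + 3/2 reduces the term (C = 11/3).
Consecutive-term ratio: r(k) = \frac{1}{2} * (k+1) (k+1) / [(k+3) (k+1)] - rational in k. x = \frac{1}{2}; t_0 = \frac{11}{3}; negate the roots.


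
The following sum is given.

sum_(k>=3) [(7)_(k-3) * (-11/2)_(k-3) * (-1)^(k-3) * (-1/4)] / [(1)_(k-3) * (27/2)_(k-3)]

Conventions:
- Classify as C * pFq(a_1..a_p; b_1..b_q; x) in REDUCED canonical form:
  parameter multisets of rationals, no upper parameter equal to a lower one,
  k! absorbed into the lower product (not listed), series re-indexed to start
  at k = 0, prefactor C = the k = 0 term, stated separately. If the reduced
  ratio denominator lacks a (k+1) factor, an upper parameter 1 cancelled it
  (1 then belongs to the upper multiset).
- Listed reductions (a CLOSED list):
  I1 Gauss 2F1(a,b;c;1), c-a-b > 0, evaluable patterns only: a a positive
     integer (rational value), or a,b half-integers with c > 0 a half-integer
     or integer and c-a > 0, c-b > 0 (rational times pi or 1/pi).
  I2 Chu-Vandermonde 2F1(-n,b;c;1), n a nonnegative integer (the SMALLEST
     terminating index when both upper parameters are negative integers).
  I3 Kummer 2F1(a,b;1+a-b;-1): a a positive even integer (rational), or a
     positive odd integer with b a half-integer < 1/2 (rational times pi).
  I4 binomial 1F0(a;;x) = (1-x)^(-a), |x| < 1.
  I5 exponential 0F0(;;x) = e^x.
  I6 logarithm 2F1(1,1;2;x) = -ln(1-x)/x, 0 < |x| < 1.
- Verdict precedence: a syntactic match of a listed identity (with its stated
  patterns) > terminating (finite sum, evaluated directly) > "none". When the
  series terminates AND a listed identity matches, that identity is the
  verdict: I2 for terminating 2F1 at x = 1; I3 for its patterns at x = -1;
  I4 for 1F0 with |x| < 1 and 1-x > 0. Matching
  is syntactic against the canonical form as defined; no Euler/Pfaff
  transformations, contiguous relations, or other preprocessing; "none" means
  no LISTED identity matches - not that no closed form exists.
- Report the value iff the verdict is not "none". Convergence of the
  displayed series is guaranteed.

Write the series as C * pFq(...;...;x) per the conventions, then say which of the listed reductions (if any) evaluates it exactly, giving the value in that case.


The tell: from the first term -1/4: (1)_k (C = -1/4, x = -1) is k! itself.
Step ratio: r(k) = (-1) * (k-11/2) (k+7) / [(k+27/2) (k+1)] ; factor over Q: parameters, x = (-1), and C = -1/4.

This is -1/4 * 2F1(-11/2, 7; 27/2; -1) in reduced canonical form. Verdict at x = -1: Kummer (I3) matches (x = -1; c = 27/2 equals 1+a-b for upper {-11/2, 7}: listed pattern). Sum: (-929553625/1073741824) * pi.


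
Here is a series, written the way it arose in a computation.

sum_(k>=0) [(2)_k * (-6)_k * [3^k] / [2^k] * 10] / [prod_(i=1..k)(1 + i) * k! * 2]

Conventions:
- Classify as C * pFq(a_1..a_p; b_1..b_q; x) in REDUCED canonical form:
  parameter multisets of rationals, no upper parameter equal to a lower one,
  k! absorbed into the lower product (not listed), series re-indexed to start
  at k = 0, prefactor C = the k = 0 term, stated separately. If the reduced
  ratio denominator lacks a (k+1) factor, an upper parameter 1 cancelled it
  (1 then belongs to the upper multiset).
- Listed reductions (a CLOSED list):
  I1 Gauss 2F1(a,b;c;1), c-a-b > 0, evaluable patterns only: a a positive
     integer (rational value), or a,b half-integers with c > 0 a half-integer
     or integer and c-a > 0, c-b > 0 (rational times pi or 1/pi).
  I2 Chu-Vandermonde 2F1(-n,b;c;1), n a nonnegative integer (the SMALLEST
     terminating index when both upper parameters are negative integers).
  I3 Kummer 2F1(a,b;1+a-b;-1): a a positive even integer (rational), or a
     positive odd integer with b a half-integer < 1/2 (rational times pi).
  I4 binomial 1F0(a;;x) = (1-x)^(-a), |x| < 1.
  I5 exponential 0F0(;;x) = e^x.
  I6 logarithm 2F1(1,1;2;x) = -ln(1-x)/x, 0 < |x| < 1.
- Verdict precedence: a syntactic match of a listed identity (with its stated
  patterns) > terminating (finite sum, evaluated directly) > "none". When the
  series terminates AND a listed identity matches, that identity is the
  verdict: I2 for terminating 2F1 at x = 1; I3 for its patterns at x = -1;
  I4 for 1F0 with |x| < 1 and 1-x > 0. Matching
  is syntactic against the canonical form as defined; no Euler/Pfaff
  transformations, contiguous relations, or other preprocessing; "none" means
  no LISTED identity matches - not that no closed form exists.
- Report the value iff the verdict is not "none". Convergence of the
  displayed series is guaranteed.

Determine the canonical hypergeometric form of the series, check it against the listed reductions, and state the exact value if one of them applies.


Classification (C = 5): 1F0 with upper {-6}, lower {-}, argument x = 3/2. Verdict: terminating - the sum ends at index 6 because -6 is a negative integer; exact evaluation follows. Sum: 5/64.

Structural cue: t_0 being 5, the two k-th powers (C = 5, x = 3/2) combine into one argument.
Term ratio: r(k) = (3/2) * (k-6) / [(k+1)] - rational in k, leading ratio (3/2); with t_0 = 5, classification follows.


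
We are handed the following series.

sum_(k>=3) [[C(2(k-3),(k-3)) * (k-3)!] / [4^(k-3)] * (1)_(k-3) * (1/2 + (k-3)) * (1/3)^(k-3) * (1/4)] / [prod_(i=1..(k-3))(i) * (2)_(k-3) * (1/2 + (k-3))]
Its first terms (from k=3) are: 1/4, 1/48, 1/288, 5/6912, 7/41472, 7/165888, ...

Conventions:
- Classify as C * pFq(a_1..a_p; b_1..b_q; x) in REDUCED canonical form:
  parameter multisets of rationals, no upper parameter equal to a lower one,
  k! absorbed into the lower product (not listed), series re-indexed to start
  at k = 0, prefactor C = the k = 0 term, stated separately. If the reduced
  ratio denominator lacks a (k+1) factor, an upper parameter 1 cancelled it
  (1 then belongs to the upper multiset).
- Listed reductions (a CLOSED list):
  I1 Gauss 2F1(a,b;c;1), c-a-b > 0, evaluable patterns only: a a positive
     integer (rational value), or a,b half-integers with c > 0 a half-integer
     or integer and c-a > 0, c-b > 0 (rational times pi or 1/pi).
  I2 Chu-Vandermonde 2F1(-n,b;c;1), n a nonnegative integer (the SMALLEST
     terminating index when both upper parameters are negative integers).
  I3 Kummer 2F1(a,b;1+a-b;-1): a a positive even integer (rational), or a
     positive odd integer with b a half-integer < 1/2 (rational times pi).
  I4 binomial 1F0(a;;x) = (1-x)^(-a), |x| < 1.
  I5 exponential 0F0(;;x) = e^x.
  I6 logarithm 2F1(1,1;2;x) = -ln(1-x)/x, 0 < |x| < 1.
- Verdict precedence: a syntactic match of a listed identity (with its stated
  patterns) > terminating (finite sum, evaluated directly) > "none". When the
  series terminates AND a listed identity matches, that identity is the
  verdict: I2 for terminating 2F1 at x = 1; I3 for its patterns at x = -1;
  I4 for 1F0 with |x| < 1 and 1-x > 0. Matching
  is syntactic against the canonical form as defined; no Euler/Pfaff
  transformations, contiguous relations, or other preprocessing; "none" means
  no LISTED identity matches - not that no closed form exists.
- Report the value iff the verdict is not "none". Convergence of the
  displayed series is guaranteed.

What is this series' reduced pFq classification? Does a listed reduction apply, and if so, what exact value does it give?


The series (x = 1/3) is 2F1: upper {1/2, 1}, lower {2}, prefactor 1/4. Verdict: none. A 2F1 with upper {1/2, 1} fits none of I1-I6 at x = 1/3; the sum runs forever.

First insight: from the first term 1/4: the product of the first k integers (prefactor 1/4) is k!.
Step ratio: r(k) = (1/3) * (k+1/2) (k+1) / [(k+2) (k+1)] - rational in k. x = (1/3); t_0 = 1/4; negate the roots.


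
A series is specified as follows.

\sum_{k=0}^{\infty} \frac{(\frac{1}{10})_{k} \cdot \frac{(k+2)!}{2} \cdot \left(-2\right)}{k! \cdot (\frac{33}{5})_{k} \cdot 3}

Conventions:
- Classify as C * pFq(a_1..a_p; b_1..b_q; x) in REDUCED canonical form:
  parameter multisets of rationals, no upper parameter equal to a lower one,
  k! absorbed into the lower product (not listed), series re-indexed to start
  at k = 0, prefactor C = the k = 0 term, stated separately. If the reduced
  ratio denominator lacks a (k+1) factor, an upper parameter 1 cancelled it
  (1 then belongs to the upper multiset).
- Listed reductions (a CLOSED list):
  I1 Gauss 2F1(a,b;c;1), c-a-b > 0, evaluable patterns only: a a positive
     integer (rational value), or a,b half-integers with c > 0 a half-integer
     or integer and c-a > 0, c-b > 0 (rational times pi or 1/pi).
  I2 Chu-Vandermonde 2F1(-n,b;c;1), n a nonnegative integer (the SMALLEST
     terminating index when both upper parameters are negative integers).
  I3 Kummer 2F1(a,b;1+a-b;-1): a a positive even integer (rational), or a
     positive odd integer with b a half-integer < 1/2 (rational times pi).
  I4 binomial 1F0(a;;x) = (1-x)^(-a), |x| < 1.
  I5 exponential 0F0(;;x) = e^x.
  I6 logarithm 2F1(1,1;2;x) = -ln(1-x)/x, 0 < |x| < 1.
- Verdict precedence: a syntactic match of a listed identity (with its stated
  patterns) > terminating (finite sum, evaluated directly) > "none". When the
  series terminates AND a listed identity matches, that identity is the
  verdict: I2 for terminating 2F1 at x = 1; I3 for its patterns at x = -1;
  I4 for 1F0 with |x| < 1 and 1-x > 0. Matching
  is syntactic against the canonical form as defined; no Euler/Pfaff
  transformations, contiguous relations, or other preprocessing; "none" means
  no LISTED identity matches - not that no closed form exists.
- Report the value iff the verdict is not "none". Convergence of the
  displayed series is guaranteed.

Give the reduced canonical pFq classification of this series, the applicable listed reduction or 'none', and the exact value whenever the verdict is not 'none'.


At argument 1: a 2F1 with upper {\frac{1}{10}, 3}, lower {\frac{33}{5}}, scaled by C = -\frac{2}{3}. Verdict: Gauss's theorem (I1) fires (x = 1: the Gamma ratio telescopes since c-a-b = 7/2 > 0 and a = 3 in Z>0). Exact value: -\frac{2944}{4125}.

First insight: with t_0 = -\frac{2}{3}, the constant factors (C = -2/3) combine into one prefactor.
Step ratio: r(k) = 1 * (k+\frac{1}{10}) (k+3) / [(k+\frac{33}{5}) (k+1)] - rational in k, leading ratio 1; with t_0 = -\frac{2}{3}, classification follows.


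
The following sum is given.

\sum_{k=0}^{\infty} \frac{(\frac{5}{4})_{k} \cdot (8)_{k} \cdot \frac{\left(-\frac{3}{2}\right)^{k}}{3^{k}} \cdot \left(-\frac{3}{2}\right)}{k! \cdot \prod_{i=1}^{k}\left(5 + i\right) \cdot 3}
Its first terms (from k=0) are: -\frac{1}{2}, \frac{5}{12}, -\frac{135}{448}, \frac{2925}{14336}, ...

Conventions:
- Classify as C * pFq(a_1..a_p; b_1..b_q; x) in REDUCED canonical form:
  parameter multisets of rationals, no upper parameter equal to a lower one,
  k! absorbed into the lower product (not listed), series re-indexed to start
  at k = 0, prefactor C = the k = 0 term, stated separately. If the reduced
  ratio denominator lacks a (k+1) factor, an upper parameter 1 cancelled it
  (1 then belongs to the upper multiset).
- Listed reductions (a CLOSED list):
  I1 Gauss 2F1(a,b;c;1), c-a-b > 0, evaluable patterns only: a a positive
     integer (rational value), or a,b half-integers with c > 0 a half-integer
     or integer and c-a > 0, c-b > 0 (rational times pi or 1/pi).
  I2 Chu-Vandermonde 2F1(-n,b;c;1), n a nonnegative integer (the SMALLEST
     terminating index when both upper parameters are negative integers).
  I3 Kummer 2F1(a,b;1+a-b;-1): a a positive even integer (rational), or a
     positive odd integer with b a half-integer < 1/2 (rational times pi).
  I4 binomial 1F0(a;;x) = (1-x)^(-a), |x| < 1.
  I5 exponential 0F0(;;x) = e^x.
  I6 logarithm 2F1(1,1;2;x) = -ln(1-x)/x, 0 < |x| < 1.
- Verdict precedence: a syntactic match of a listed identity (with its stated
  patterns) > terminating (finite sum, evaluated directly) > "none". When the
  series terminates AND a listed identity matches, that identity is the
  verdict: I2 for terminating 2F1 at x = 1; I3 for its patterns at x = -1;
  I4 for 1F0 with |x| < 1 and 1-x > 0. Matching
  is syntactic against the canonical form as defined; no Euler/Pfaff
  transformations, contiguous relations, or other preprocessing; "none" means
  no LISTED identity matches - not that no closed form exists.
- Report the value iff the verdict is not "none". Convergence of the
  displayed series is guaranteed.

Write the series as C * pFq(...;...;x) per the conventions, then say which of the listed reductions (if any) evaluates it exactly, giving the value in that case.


With C = -\frac{1}{2}: the canonical form is 2F1(\frac{5}{4}, 8; 6; -\frac{1}{2}). Verdict: none - at argument -\frac{1}{2} the multisets {\frac{5}{4}, 8} ; {6} match no listed identity.

Key step: t_0 = -\frac{1}{2} here, and the constant factors (C = -1/2) combine into one prefactor.
Term ratio: r(k) = -\frac{1}{2} * (k+\frac{5}{4}) (k+8) / [(k+6) (k+1)] - poly over poly, x = -\frac{1}{2} from leading terms; C = -\frac{1}{2} at k = 0.


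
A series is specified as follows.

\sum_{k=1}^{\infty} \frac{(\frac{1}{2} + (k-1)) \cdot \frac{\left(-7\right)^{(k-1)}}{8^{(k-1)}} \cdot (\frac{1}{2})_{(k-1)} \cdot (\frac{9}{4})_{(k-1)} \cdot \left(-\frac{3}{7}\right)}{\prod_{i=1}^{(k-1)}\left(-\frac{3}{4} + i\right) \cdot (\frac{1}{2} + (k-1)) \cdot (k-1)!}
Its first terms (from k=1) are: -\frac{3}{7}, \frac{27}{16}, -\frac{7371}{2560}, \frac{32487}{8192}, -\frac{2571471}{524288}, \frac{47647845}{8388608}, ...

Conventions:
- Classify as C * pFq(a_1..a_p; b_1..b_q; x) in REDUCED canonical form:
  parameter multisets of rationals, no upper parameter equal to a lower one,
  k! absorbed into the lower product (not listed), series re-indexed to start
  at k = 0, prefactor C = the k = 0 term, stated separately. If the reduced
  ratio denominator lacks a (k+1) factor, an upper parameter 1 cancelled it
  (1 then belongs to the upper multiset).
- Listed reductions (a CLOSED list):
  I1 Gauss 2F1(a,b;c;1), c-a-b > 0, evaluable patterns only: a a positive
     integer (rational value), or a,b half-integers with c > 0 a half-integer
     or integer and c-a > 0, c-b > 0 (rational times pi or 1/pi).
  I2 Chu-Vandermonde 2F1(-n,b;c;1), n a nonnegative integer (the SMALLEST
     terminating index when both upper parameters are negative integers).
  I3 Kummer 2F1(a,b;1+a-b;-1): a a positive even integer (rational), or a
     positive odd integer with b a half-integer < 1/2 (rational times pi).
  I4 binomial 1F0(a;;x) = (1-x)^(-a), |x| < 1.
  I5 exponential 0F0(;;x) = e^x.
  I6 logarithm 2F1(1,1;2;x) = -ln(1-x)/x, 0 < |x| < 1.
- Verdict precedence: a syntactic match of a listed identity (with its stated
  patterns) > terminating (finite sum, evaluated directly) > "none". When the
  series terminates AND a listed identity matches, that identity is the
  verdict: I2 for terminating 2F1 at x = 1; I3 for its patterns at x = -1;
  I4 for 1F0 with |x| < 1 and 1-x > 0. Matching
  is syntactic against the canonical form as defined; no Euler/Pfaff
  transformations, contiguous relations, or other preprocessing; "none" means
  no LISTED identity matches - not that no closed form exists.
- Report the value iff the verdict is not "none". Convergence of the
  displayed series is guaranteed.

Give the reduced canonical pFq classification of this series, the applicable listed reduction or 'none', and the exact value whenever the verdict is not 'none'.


At argument -\frac{7}{8}: a 2F1 with upper {\frac{1}{2}, \frac{9}{4}}, lower {\frac{1}{4}}, scaled by C = -\frac{3}{7}. Verdict: none (x = -\frac{7}{8}): each listed identity misses the multisets {\frac{1}{2}, \frac{9}{4}} ; {\frac{1}{4}}.

Key observation: t_0 = -\frac{3}{7} here, and the lower running product (C = -3/7, x = -7/8) is a rising factorial.
Adjacent-term ratio: r(k) = -\frac{7}{8} * (k+\frac{1}{2}) (k+\frac{9}{4}) / [(k+\frac{1}{4}) (k+1)] - poly over poly, x = -\frac{7}{8} from leading terms; C = -\frac{3}{7} at k = 0.


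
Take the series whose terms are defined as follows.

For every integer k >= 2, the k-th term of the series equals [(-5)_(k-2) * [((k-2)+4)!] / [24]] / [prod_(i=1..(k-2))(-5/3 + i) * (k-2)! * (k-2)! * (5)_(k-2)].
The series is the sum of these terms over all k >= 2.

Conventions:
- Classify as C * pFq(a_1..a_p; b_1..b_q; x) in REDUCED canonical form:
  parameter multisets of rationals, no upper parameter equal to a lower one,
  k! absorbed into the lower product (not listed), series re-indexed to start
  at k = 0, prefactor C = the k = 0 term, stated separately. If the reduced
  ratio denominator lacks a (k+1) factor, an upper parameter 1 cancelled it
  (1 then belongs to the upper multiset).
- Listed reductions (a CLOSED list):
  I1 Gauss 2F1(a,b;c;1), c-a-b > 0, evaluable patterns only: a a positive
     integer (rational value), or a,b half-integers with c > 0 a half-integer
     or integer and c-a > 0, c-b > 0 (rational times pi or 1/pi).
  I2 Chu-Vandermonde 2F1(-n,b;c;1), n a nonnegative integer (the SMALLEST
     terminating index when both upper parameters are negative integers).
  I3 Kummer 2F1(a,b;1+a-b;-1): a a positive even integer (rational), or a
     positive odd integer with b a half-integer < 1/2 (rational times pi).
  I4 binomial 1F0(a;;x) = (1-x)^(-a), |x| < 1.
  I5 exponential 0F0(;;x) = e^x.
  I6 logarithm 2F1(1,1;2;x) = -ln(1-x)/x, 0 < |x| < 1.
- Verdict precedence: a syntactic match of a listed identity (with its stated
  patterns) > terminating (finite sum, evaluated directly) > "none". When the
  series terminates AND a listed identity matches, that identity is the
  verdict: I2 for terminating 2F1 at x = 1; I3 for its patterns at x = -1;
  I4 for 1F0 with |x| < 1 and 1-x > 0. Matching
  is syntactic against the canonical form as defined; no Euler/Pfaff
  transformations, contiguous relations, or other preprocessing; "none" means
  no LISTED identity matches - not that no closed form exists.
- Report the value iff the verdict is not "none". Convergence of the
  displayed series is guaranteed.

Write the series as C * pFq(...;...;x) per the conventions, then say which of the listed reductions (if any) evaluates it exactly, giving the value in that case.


Prefactor 1, argument 1: 1F2 with upper {-5} over lower {-2/3, 1}. Verdict: terminating at k = 5: the factor (-5)_k kills every later term; summing the 6 survivors is exact. Its exact value is -194269/22400.

Key observation: with t_0 = 1, the factorial ratio (C = 1) (k+a-1)!/(a-1)! is a rising factorial (a)_k.
Step ratio: r(k) = 1 * (k-5) / [(k-2/3) (k+1) (k+1)] - poly over poly, x = 1 from leading terms; C = 1 at k = 0.


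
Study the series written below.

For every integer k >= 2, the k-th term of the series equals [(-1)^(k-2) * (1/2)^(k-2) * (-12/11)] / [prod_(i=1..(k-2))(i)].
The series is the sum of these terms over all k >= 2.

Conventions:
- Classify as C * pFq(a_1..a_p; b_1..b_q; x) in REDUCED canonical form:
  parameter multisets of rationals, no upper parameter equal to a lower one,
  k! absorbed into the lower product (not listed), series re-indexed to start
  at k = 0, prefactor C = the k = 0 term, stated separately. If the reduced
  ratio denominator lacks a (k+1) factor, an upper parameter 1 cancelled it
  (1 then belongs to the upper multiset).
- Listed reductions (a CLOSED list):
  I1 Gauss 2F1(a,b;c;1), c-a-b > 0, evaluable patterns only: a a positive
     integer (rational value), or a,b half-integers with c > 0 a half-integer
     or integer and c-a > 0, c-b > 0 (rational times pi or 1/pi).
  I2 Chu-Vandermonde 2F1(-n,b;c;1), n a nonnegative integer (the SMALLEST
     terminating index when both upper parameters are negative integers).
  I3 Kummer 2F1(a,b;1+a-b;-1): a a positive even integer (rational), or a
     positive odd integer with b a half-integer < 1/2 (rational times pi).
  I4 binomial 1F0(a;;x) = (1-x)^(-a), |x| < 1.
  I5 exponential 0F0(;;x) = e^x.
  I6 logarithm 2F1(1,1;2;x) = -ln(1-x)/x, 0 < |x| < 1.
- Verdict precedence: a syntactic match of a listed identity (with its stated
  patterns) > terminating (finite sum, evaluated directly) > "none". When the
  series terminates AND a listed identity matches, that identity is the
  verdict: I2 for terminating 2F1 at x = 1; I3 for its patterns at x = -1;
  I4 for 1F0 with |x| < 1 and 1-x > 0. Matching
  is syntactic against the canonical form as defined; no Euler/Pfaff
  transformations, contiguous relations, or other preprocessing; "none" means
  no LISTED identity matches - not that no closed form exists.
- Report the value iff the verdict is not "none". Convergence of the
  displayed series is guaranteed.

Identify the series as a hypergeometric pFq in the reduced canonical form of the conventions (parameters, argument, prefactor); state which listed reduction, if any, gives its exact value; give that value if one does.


At argument -1/2: a 0F0 with upper {-}, lower {-}, scaled by C = -12/11. Verdict: this is exponential (I5) (the 0F0 exponential series at x = -1/2). Its exact value is (-12/11) * e^(-1/2).

First insight: t_0 being -12/11, the product of the first k integers (prefactor -12/11) is k!.
Term ratio: r(k) = (-1/2) * 1 / [(k+1)] - poly over poly, x = (-1/2) from leading terms; C = -12/11 at k = 0.


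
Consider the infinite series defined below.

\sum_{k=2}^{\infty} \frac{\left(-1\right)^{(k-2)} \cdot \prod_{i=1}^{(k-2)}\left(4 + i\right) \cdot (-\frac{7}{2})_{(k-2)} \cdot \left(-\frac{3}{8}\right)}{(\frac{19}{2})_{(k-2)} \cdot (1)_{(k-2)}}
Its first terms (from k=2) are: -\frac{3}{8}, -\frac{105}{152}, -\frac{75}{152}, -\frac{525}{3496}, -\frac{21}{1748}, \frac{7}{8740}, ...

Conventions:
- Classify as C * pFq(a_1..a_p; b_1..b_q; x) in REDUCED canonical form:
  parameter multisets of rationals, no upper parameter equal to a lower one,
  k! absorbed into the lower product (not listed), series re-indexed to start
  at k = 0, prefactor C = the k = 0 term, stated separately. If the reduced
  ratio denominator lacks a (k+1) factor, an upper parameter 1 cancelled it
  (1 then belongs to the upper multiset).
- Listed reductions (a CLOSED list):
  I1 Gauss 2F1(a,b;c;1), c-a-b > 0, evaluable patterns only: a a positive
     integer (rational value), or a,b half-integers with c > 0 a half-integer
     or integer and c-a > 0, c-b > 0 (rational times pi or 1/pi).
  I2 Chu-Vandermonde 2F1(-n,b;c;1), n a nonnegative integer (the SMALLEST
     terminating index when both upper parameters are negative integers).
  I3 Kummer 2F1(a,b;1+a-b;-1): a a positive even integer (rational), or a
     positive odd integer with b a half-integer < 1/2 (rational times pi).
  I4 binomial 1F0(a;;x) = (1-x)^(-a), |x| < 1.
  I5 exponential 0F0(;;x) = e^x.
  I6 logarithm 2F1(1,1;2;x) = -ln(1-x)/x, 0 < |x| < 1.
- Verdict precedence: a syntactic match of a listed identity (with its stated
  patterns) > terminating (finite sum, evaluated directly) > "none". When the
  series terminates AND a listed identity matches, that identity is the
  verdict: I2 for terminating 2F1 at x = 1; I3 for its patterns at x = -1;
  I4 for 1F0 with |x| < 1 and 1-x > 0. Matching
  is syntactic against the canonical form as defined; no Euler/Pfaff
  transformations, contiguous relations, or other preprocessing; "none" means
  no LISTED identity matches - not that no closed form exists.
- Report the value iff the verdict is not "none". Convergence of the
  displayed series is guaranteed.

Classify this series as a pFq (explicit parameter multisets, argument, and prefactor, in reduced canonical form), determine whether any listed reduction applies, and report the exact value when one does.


Prefactor -\frac{3}{8}, argument -1: 2F1 with upper {-\frac{7}{2}, 5} over lower {\frac{19}{2}}. Verdict at x = -1: Kummer's theorem (I3) matches (x = -1; c = \frac{19}{2} equals 1+a-b for upper {-\frac{7}{2}, 5}: listed pattern). Sum: \left(-\frac{2297295}{4194304}\right) \cdot \pi.

Key step: t_0 = -\frac{3}{8} here, and (1)_k (prefactor -3/8) is k! itself.
Adjacent-term ratio: r(k) = -1 * (k-\frac{7}{2}) (k+5) / [(k+\frac{19}{2}) (k+1)] - rational in k. x = -1; t_0 = -\frac{3}{8}; negate the roots.


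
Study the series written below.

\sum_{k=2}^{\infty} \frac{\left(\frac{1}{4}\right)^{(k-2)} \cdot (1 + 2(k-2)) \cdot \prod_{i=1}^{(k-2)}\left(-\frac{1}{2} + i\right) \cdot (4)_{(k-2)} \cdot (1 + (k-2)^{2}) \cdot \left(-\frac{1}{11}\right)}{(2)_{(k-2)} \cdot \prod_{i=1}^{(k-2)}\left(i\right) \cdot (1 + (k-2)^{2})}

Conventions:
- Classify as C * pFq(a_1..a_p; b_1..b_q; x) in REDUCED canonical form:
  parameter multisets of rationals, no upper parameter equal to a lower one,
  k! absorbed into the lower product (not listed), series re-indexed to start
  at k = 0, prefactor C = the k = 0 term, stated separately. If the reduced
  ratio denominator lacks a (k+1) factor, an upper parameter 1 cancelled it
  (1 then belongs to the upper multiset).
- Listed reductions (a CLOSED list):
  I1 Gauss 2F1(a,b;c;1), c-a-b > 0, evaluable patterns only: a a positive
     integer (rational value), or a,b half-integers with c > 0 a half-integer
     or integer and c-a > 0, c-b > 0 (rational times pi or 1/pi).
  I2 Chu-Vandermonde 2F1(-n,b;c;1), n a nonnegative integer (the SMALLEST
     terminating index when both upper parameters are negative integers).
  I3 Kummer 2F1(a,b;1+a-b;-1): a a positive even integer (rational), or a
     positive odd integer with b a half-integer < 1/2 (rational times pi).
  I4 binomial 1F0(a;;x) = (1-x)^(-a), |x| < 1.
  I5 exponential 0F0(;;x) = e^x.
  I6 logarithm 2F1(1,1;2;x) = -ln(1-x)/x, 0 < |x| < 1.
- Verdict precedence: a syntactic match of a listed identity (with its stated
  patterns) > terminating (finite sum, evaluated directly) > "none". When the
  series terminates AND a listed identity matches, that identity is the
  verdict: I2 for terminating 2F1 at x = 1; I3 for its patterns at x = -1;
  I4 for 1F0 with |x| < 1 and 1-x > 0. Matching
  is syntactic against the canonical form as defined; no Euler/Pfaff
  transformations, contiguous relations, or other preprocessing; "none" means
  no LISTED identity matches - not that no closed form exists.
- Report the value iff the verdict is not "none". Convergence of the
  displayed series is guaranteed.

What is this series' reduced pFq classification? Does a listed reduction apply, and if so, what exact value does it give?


Canonical form: C = -\frac{1}{11} times 2F1 with upper {\frac{3}{2}, 4}, lower {2}, x = \frac{1}{4}. Verdict: none. Every listed pattern misses the 2F1 form at \frac{1}{4}, upper {\frac{3}{2}, 4}.

Key step: t_0 = -\frac{1}{11} here, and the (2k+1) factor (prefactor -1/11) shifts (1/2)_k to (3/2)_k.
Ratio: r(k) = \frac{1}{4} * (k+\frac{3}{2}) (k+4) / [(k+2) (k+1)] ; factor over Q: parameters, x = \frac{1}{4}, and C = -\frac{1}{11}.


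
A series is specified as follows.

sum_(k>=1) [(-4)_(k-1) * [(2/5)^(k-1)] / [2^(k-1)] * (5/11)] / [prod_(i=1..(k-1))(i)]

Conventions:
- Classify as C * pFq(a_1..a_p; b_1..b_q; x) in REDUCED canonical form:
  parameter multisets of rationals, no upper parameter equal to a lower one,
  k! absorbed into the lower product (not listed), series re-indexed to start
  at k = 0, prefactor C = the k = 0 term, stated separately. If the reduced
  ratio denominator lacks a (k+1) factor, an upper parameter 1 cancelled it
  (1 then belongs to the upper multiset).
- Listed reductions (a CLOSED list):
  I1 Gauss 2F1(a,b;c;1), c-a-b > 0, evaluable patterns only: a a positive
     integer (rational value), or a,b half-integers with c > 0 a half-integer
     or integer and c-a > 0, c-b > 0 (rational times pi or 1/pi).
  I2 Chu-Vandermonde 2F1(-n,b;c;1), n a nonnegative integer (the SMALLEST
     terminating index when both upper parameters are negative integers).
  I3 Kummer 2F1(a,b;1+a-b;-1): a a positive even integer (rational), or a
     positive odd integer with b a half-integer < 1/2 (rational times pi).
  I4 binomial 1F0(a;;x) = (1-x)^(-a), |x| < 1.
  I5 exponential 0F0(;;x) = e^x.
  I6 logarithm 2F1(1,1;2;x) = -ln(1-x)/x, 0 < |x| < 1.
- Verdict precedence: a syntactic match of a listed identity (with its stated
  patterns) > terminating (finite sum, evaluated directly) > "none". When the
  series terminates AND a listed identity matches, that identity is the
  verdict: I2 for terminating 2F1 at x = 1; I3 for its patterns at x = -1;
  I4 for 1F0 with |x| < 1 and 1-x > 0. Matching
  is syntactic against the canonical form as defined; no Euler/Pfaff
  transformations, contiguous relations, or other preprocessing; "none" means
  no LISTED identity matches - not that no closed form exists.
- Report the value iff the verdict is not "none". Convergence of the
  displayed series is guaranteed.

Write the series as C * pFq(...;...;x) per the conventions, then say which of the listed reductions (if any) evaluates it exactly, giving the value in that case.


At argument 1/5: a 1F0 with upper {-4}, lower {-}, scaled by C = 5/11. Verdict: the binomial series (I4) fires (the 1F0 binomial series: exponent 4, x = 1/5). Exact value: 256/1375.

Key step: t_0 being 5/11, the two k-th powers (prefactor 5/11) combine into one argument.
Term ratio: r(k) = (1/5) * (k-4) / [(k+1)] - rational in k, leading ratio (1/5); with t_0 = 5/11, classification follows.


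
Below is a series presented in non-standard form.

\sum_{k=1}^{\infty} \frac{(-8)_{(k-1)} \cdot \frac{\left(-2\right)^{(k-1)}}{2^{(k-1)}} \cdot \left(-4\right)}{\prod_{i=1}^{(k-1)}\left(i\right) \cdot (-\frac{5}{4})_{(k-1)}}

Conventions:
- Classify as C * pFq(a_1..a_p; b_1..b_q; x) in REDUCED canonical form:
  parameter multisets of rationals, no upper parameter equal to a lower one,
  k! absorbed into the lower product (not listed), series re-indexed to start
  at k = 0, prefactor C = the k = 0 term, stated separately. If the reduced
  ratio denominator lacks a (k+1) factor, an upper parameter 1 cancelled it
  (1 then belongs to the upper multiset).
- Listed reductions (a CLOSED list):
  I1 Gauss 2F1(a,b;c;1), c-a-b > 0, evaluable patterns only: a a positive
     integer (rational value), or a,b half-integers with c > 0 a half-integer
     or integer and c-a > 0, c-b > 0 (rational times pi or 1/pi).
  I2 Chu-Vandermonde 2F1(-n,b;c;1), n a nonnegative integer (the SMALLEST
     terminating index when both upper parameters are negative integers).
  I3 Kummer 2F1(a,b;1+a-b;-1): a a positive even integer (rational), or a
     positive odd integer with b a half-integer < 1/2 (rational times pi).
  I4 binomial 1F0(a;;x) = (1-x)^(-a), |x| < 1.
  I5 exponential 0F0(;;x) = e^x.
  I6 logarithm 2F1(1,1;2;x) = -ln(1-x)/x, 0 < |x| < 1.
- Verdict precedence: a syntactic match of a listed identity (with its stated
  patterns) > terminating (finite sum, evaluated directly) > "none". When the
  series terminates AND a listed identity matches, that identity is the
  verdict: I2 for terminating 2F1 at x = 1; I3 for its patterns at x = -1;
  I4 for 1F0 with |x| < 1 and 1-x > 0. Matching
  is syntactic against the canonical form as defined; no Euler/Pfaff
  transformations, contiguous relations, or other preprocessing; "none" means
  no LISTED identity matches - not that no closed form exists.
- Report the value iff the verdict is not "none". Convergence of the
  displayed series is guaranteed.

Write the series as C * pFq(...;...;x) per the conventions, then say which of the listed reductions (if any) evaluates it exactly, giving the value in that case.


This is -4 * 1F1(-8; -\frac{5}{4}; -1) in reduced canonical form. Verdict: terminating (-8 upstairs). 9 nonzero terms in all; added directly. Exact value: -\frac{16670643652}{7571025}.

Structural cue: t_0 being -4, the two k-th powers (C = -4, x = -1) combine into one argument.
Term ratio: r(k) = -1 * (k-8) / [(k-\frac{5}{4}) (k+1)] - rational in k. x = -1; t_0 = -4; negate the roots.


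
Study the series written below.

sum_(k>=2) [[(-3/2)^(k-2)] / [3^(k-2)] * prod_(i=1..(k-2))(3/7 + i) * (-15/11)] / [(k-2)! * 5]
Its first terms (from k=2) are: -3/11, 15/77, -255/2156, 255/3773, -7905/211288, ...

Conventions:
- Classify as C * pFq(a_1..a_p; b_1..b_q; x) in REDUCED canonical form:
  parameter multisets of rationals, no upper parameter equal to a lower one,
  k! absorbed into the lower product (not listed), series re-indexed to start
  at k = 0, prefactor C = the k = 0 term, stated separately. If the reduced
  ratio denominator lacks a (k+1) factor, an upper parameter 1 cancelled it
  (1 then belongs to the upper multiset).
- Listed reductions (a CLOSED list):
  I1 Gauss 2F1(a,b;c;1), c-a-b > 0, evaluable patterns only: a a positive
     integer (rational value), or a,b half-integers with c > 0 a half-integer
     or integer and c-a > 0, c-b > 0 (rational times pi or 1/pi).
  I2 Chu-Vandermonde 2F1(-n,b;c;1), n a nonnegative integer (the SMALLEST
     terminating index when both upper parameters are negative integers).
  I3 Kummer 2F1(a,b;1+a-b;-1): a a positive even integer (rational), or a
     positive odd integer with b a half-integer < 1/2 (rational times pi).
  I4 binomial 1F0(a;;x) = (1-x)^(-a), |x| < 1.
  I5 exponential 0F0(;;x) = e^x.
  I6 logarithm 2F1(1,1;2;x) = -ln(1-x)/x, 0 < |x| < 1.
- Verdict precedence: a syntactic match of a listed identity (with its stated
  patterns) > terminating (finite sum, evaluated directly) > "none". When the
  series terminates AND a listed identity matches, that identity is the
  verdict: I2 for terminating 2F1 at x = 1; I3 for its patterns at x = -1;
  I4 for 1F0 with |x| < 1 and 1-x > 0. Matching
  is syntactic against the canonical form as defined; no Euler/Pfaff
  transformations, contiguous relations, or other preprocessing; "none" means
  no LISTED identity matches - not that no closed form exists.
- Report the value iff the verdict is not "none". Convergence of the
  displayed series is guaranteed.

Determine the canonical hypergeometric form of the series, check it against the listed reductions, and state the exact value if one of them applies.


With C = -3/11: the canonical form is 1F0(10/7; -; -1/2). Verdict (x = -1/2): binomial (I4) applies (the 1F0 binomial series: exponent -10/7, x = -1/2). Value: (-3/11) * (3/2)^(-10/7).

The tell: t_0 being -3/11, the two k-th powers (prefactor -3/11) combine into one argument.
Adjacent-term ratio: r(k) = (-1/2) * (k+10/7) / [(k+1)] - rational in k. x = (-1/2); t_0 = -3/11; negate the roots.
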